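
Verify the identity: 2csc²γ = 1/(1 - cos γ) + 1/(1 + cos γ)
RHS = [(1 + cos γ) + (1 - cos γ)] / [(1 - cos γ)(1 + cos γ)] = 2/(1 - cos²γ) = 2/sin²γ = 2csc²γ = LHS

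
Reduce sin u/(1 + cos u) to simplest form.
sin u/(1 + cos u) = tan(u/2) (using Half angle)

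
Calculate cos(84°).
cos(84°) = 0.1045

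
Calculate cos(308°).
cos(308°) = 0.6157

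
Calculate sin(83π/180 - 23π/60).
sin(83π/180 - 23π/60) = sin 83π/180 cos 23π/60 - cos 83π/180 sin 23π/60 = 0.2419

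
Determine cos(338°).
cos(338°) = 0.9272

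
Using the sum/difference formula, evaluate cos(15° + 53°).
cos(15° + 53°) = cos 15° cos 53° - sin 15° sin 53° = 0.3746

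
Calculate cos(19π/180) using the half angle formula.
cos(19π/180) = √((1 + cos 19π/90)/2) = 0.9455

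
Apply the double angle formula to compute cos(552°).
cos(552°) = cos²276° - sin²276° = -0.9781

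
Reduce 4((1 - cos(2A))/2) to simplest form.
4((1 - cos(2A))/2) = 4(sin²A) (using Power reduction)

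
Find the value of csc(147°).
csc(147°) = 1.836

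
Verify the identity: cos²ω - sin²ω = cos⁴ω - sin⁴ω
RHS = (cos²ω - sin²ω)(cos²ω + sin²ω) = (cos²ω - sin²ω) · 1 = cos²ω - sin²ω = LHS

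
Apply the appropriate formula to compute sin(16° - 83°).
sin(16° - 83°) = sin 16° cos 83° - cos 16° sin 83° = -0.9205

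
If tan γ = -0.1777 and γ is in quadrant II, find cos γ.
cos γ = -0.9846 (using tan²γ + 1 = sec²γ)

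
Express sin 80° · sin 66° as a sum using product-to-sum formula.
sin 80° sin 66° = (1/2)[cos(80°-66°) - cos(80°+66°)]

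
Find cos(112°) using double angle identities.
cos(112°) = cos²56° - sin²56° = -0.3746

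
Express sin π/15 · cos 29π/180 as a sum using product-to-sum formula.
sin π/15 cos 29π/180 = (1/2)[sin(π/15+29π/180) + sin(π/15-29π/180)]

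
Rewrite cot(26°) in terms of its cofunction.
cot(26°) = tan(90° - 26°) = tan(64°)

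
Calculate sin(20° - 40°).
sin(20° - 40°) = sin 20° cos 40° - cos 20° sin 40° = -0.342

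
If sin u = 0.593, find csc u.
csc u = 1/sin u = 1.686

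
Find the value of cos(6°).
cos(6°) = 0.9945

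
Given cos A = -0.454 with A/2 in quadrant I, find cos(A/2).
cos(A/2) = ±√((1 + cos A)/2); positive since A/2 ∈ QI, so cos(A/2) = 0.5225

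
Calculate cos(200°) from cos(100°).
cos(200°) = 1 - 2sin²100° = -0.9397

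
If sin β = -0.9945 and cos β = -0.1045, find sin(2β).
sin(2β) = 2 sin β cos β = 0.2079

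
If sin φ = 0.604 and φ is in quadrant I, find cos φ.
cos φ = 0.797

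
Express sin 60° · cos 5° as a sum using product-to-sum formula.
sin 60° cos 5° = (1/2)[sin(60°+5°) + sin(60°-5°)]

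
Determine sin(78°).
sin(78°) = 0.9781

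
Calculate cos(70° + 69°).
cos(70° + 69°) = cos 70° cos 69° - sin 70° sin 69° = -0.7547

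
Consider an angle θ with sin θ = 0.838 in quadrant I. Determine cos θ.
cos θ = √(1 - sin²θ) = 0.5457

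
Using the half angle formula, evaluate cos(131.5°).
cos(131.5°) = -√((1 + cos 263°)/2) = -0.6626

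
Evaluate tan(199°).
tan(199°) = 0.3443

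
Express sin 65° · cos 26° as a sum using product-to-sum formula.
sin 65° cos 26° = (1/2)[sin(65°+26°) + sin(65°-26°)]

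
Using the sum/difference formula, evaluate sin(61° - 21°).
sin(61° - 21°) = sin 61° cos 21° - cos 61° sin 21° = 0.6428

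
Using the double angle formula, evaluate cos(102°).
cos(102°) = cos²51° - sin²51° = -0.2079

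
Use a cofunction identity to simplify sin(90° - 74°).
sin(90° - 74°) = cos(74°)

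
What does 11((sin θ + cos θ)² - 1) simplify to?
11((sin θ + cos θ)² - 1) = 11(sin(2θ)) (using Pythagorean + double angle)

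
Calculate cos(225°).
cos(225°) = -√2/2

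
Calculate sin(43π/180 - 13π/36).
sin(43π/180 - 13π/36) = sin 43π/180 cos 13π/36 - cos 43π/180 sin 13π/36 = -0.3746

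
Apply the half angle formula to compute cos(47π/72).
cos(47π/72) = -√((1 + cos 47π/36)/2) = -0.4617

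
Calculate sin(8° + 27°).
sin(8° + 27°) = sin 8° cos 27° + cos 8° sin 27° = 0.5736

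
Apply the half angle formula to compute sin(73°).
sin(73°) = √((1 - cos 146°)/2) = 0.9563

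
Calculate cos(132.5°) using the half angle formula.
cos(132.5°) = -√((1 + cos 265°)/2) = -0.6756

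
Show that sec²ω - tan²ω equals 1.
LHS = 1/cos²ω - sin²ω/cos²ω = (1 - sin²ω)/cos²ω = cos²ω/cos²ω = 1 = RHS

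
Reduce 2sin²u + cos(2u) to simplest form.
2sin²u + cos(2u) = 1 (using Double angle)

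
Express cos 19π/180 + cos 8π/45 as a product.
cos 19π/180 + cos 8π/45 = 2 cos(17π/120) cos(-13π/360)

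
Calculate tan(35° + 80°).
tan(35° + 80°) = (tan 35° + tan 80°)/(1 - tan 35° tan 80°) = -2.145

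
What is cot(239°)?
cot(239°) = 0.6009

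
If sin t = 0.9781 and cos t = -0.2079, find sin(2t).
sin(2t) = 2 sin t cos t = -0.4067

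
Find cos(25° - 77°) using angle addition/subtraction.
cos(25° - 77°) = cos 25° cos 77° + sin 25° sin 77° = 0.6157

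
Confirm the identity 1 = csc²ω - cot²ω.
RHS = 1/sin²ω - cos²ω/sin²ω = (1 - cos²ω)/sin²ω = sin²ω/sin²ω = 1 = LHS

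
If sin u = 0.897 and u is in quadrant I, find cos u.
cos u = 0.442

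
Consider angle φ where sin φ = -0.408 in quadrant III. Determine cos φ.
cos φ = ±√(1 - sin²φ) = -0.913 (negative in QIII)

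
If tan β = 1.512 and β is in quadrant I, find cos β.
cos β = 0.5516 (using tan²β + 1 = sec²β)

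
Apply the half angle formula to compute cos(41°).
cos(41°) = √((1 + cos 82°)/2) = 0.7547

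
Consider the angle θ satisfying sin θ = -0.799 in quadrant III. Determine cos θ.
cos θ = ±√(1 - sin²θ) = -0.6013 (negative in QIII)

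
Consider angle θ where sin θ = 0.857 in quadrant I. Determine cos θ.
cos θ = √(1 - sin²θ) = 0.5153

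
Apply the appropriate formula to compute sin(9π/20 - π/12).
sin(9π/20 - π/12) = sin 9π/20 cos π/12 - cos 9π/20 sin π/12 = 0.9135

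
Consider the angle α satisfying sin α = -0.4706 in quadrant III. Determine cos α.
cos α = ±√(1 - sin²α) = -0.8823 (negative in QIII)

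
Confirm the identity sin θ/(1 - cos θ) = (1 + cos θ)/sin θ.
LHS = sin θ(1 + cos θ) / ((1 - cos θ)(1 + cos θ)) = sin θ(1 + cos θ) / (1 - cos²θ) = sin θ(1 + cos θ) / sin²θ = (1 + cos θ)/sin θ = RHS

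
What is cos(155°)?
cos(155°) = -0.9063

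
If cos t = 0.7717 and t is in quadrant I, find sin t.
sin t = 0.636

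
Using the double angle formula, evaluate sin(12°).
sin(12°) = 2 sin 6° cos 6° = 0.2079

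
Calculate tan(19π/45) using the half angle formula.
tan(19π/45) = sin 38π/45 / (1 + cos 38π/45) = 4.011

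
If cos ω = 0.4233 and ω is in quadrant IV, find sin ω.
sin ω = -0.906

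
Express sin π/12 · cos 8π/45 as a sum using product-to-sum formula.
sin π/12 cos 8π/45 = (1/2)[sin(π/12+8π/45) + sin(π/12-8π/45)]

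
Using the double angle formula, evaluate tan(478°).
tan(478°) = 2 tan 239° / (1 - tan²239°) = -1.881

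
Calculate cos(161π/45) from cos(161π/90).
cos(161π/45) = cos²161π/90 - sin²161π/90 = 0.2419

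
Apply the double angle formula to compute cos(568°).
cos(568°) = cos²284° - sin²284° = -0.8829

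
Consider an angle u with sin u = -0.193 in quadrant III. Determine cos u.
cos u = ±√(1 - sin²u) = -0.9812 (negative in QIII)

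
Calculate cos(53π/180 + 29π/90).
cos(53π/180 + 29π/90) = cos 53π/180 cos 29π/90 - sin 53π/180 sin 29π/90 = -0.3584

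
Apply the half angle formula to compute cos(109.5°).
cos(109.5°) = -√((1 + cos 219°)/2) = -0.3338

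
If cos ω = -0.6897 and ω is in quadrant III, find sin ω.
sin ω = -0.7241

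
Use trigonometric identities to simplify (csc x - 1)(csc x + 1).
(csc x - 1)(csc x + 1) = cot²x (using Diff. of squares)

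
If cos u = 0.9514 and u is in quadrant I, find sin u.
sin u = 0.308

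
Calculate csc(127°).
csc(127°) = 1.252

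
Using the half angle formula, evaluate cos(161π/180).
cos(161π/180) = -√((1 + cos 161π/90)/2) = -0.9455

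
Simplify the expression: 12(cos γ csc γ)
12(cos γ csc γ) = 12(cot γ) (using Reciprocal + quotient)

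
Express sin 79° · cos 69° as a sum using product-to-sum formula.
sin 79° cos 69° = (1/2)[sin(79°+69°) + sin(79°-69°)]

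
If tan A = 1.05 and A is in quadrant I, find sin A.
sin A = 0.7241 (using tan²A + 1 = sec²A)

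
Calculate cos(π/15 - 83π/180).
cos(π/15 - 83π/180) = cos π/15 cos 83π/180 + sin π/15 sin 83π/180 = 0.3256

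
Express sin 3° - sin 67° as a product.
sin 3° - sin 67° = 2 cos(35°) sin(-32°)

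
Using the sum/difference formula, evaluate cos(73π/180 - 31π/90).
cos(73π/180 - 31π/90) = cos 73π/180 cos 31π/90 + sin 73π/180 sin 31π/90 = 0.9816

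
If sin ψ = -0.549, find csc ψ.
csc ψ = 1/sin ψ = -1.821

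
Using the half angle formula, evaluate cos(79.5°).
cos(79.5°) = √((1 + cos 159°)/2) = 0.1822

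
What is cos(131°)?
cos(131°) = -0.6561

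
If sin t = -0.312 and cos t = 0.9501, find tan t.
tan t = sin t / cos t = -0.3284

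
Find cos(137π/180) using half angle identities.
cos(137π/180) = -√((1 + cos 137π/90)/2) = -0.7314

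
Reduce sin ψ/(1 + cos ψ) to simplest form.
sin ψ/(1 + cos ψ) = tan(ψ/2) (using Half angle)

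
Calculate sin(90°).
sin(90°) = 1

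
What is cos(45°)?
cos(45°) = √2/2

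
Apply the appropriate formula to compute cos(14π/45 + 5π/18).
cos(14π/45 + 5π/18) = cos 14π/45 cos 5π/18 - sin 14π/45 sin 5π/18 = -0.2756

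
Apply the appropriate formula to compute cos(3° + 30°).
cos(3° + 30°) = cos 3° cos 30° - sin 3° sin 30° = 0.8387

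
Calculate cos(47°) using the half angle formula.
cos(47°) = √((1 + cos 94°)/2) = 0.682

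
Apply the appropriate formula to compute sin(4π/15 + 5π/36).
sin(4π/15 + 5π/36) = sin 4π/15 cos 5π/36 + cos 4π/15 sin 5π/36 = 0.9563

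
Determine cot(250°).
cot(250°) = 0.364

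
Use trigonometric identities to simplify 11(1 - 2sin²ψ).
11(1 - 2sin²ψ) = 11(cos(2ψ)) (using Double angle)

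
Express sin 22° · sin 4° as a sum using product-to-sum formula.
sin 22° sin 4° = (1/2)[cos(22°-4°) - cos(22°+4°)]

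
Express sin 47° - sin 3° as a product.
sin 47° - sin 3° = 2 cos(25°) sin(22°)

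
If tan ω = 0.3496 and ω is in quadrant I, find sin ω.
sin ω = 0.33 (using tan²ω + 1 = sec²ω)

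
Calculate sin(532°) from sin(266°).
sin(532°) = 2 sin 266° cos 266° = 0.1392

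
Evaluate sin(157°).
sin(157°) = 0.3907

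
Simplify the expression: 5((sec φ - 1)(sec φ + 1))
5((sec φ - 1)(sec φ + 1)) = 5(tan²φ) (using Diff. of squares)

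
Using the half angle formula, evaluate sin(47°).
sin(47°) = √((1 - cos 94°)/2) = 0.7314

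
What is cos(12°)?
cos(12°) = 0.9781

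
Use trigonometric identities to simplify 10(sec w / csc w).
10(sec w / csc w) = 10(tan w) (using Reciprocal identities)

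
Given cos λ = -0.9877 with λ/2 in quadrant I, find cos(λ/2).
cos(λ/2) = ±√((1 + cos λ)/2); positive since λ/2 ∈ QI, so cos(λ/2) = 0.07842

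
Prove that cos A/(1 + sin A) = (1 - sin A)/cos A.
RHS = (1 - sin A)(1 + sin A) / (cos A(1 + sin A)) = (1 - sin²A) / (cos A(1 + sin A)) = cos²A / (cos A(1 + sin A)) = cos A/(1 + sin A) = LHS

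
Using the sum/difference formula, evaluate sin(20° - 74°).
sin(20° - 74°) = sin 20° cos 74° - cos 20° sin 74° = -0.809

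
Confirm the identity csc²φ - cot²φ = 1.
LHS = 1/sin²φ - cos²φ/sin²φ = (1 - cos²φ)/sin²φ = sin²φ/sin²φ = 1 = RHS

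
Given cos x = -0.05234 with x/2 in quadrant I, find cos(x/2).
cos(x/2) = ±√((1 + cos x)/2); positive since x/2 ∈ QI, so cos(x/2) = 0.6884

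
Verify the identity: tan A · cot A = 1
LHS = (sin A/cos A) · (cos A/sin A) = 1 = RHS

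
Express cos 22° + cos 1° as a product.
cos 22° + cos 1° = 2 cos(11.5°) cos(10.5°)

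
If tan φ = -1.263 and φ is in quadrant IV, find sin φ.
sin φ = -0.784 (using tan²φ + 1 = sec²φ)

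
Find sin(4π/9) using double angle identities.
sin(4π/9) = 2 sin 2π/9 cos 2π/9 = 0.9848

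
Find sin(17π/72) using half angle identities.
sin(17π/72) = √((1 - cos 17π/36)/2) = 0.6756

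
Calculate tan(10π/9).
tan(10π/9) = 0.364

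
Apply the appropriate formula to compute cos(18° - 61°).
cos(18° - 61°) = cos 18° cos 61° + sin 18° sin 61° = 0.7314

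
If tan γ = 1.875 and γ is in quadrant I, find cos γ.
cos γ = 0.4706 (using tan²γ + 1 = sec²γ)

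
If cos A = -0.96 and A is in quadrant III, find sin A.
sin A = -0.28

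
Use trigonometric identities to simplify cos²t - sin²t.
cos²t - sin²t = cos(2t) (using Double angle)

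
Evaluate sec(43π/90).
sec(43π/90) = 14.34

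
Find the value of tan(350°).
tan(350°) = -0.1763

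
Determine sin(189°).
sin(189°) = -0.1564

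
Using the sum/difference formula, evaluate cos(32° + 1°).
cos(32° + 1°) = cos 32° cos 1° - sin 32° sin 1° = 0.8387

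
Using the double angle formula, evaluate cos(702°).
cos(702°) = 2cos²351° - 1 = 0.9511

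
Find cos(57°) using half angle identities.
cos(57°) = √((1 + cos 114°)/2) = 0.5446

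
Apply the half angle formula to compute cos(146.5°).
cos(146.5°) = -√((1 + cos 293°)/2) = -0.8339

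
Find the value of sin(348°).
sin(348°) = -0.2079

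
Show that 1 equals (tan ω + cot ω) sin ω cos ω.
RHS = (sin ω/cos ω + cos ω/sin ω) sin ω cos ω = ((sin²ω + cos²ω)/(sin ω cos ω)) · sin ω cos ω = sin²ω + cos²ω = 1 = LHS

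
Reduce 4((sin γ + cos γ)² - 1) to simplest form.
4((sin γ + cos γ)² - 1) = 4(sin(2γ)) (using Pythagorean + double angle)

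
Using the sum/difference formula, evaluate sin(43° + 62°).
sin(43° + 62°) = sin 43° cos 62° + cos 43° sin 62° = (√6+√2)/4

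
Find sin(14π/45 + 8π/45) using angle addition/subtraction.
sin(14π/45 + 8π/45) = sin 14π/45 cos 8π/45 + cos 14π/45 sin 8π/45 = 0.9994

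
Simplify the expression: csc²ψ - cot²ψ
csc²ψ - cot²ψ = 1 (using Pythagorean identity)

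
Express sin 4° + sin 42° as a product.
sin 4° + sin 42° = 2 sin(23°) cos(-19°)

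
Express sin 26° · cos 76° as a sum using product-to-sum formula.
sin 26° cos 76° = (1/2)[sin(26°+76°) + sin(26°-76°)]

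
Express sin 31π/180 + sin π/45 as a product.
sin 31π/180 + sin π/45 = 2 sin(7π/72) cos(3π/40)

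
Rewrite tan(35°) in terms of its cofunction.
tan(35°) = cot(90° - 35°) = cot(55°)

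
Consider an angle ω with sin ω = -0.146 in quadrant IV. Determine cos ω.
cos ω = √(1 - sin²ω) = 0.9893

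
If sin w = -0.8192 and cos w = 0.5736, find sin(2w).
sin(2w) = 2 sin w cos w = -0.9398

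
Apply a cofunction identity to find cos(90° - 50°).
cos(90° - 50°) = sin(50°) = 0.766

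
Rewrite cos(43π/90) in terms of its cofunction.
cos(43π/90) = sin(π/2 - 43π/90) = sin(π/45)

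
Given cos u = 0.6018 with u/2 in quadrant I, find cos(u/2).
cos(u/2) = ±√((1 + cos u)/2); positive since u/2 ∈ QI, so cos(u/2) = 0.8949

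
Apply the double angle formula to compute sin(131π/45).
sin(131π/45) = 2 sin 131π/90 cos 131π/90 = 0.2756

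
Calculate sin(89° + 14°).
sin(89° + 14°) = sin 89° cos 14° + cos 89° sin 14° = 0.9744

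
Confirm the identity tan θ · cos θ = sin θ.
LHS = (sin θ/cos θ) · cos θ = sin θ = RHS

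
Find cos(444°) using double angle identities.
cos(444°) = cos²222° - sin²222° = 0.1045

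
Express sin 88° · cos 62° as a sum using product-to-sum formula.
sin 88° cos 62° = (1/2)[sin(88°+62°) + sin(88°-62°)]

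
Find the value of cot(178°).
cot(178°) = -28.64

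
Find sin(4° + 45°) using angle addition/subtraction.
sin(4° + 45°) = sin 4° cos 45° + cos 4° sin 45° = 0.7547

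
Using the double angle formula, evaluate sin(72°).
sin(72°) = 2 sin 36° cos 36° = 0.9511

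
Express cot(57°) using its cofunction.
cot(57°) = tan(90° - 57°) = tan(33°)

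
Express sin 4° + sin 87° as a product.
sin 4° + sin 87° = 2 sin(45.5°) cos(-41.5°)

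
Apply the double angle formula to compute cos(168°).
cos(168°) = 2cos²84° - 1 = -0.9781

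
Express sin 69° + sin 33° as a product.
sin 69° + sin 33° = 2 sin(51°) cos(18°)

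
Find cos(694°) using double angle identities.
cos(694°) = 2cos²347° - 1 = 0.8988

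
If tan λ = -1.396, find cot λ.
cot λ = 1/tan λ = -0.7163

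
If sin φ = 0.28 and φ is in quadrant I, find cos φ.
cos φ = 0.96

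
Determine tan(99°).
tan(99°) = -6.314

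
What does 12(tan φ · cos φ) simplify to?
12(tan φ · cos φ) = 12(sin φ) (using Quotient identity)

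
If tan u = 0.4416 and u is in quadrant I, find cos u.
cos u = 0.9148 (using tan²u + 1 = sec²u)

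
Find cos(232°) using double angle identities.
cos(232°) = 2cos²116° - 1 = -0.6157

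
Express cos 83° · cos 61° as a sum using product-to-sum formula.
cos 83° cos 61° = (1/2)[cos(83°-61°) + cos(83°+61°)]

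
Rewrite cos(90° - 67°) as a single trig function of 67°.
cos(90° - 67°) = sin(67°)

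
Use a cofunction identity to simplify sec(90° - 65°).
sec(90° - 65°) = csc(65°)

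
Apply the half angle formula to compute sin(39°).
sin(39°) = √((1 - cos 78°)/2) = 0.6293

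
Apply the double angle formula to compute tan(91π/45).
tan(91π/45) = 2 tan 91π/90 / (1 - tan²91π/90) = 0.06993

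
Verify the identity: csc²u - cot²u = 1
LHS = 1/sin²u - cos²u/sin²u = (1 - cos²u)/sin²u = sin²u/sin²u = 1 = RHS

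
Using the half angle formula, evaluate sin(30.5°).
sin(30.5°) = √((1 - cos 61°)/2) = 0.5075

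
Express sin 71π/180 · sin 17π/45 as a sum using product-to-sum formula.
sin 71π/180 sin 17π/45 = (1/2)[cos(71π/180-17π/45) - cos(71π/180+17π/45)]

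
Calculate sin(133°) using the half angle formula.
sin(133°) = √((1 - cos 266°)/2) = 0.7314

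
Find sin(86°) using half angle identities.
sin(86°) = √((1 - cos 172°)/2) = 0.9976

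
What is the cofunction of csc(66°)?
csc(66°) = sec(90° - 66°) = sec(24°)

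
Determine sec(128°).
sec(128°) = -1.624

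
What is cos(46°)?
cos(46°) = 0.6947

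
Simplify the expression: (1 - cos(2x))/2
(1 - cos(2x))/2 = sin²x (using Power reduction)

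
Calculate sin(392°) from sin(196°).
sin(392°) = 2 sin 196° cos 196° = 0.5299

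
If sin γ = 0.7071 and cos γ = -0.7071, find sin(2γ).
sin(2γ) = 2 sin γ cos γ = -1.0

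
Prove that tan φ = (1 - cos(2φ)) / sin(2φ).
RHS = 2sin²φ / (2 sin φ cos φ) = sin φ/cos φ = tan φ = LHS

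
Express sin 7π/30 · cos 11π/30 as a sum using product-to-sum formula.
sin 7π/30 cos 11π/30 = (1/2)[sin(7π/30+11π/30) + sin(7π/30-11π/30)]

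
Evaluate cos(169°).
cos(169°) = -0.9816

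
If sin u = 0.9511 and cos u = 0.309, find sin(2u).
sin(2u) = 2 sin u cos u = 0.5878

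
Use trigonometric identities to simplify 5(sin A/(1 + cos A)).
5(sin A/(1 + cos A)) = 5(tan(A/2)) (using Half angle)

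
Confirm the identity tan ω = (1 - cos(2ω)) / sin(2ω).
RHS = 2sin²ω / (2 sin ω cos ω) = sin ω/cos ω = tan ω = LHS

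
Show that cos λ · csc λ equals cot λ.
LHS = cos λ · (1/sin λ) = cos λ/sin λ = cot λ = RHS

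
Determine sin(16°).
sin(16°) = 0.2756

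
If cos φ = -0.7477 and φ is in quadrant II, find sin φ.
sin φ = 0.664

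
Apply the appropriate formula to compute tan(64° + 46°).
tan(64° + 46°) = (tan 64° + tan 46°)/(1 - tan 64° tan 46°) = -2.747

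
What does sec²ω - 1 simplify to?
sec²ω - 1 = tan²ω (using Pythagorean identity)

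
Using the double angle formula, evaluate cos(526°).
cos(526°) = cos²263° - sin²263° = -0.9703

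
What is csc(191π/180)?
csc(191π/180) = -5.241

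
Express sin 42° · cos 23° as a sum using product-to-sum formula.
sin 42° cos 23° = (1/2)[sin(42°+23°) + sin(42°-23°)]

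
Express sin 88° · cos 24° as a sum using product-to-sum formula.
sin 88° cos 24° = (1/2)[sin(88°+24°) + sin(88°-24°)]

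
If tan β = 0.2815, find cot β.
cot β = 1/tan β = 3.552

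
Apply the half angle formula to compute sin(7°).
sin(7°) = √((1 - cos 14°)/2) = 0.1219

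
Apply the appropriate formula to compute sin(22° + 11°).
sin(22° + 11°) = sin 22° cos 11° + cos 22° sin 11° = 0.5446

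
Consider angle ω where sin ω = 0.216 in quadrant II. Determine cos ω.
cos ω = ±√(1 - sin²ω) = -0.9764 (negative in QII)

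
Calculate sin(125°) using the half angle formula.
sin(125°) = √((1 - cos 250°)/2) = 0.8192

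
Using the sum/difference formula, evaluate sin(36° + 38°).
sin(36° + 38°) = sin 36° cos 38° + cos 36° sin 38° = 0.9613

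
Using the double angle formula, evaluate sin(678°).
sin(678°) = 2 sin 339° cos 339° = -0.6691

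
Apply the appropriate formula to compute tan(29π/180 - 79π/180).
tan(29π/180 - 79π/180) = (tan 29π/180 - tan 79π/180)/(1 + tan 29π/180 tan 79π/180) = -1.192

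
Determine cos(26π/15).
cos(26π/15) = 0.6691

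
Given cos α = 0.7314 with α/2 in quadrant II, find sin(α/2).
sin(α/2) = ±√((1 - cos α)/2); positive since α/2 ∈ QII, so sin(α/2) = 0.3665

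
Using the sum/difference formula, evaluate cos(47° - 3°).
cos(47° - 3°) = cos 47° cos 3° + sin 47° sin 3° = 0.7193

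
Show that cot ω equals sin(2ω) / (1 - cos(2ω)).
RHS = 2 sin ω cos ω / (2sin²ω) = cos ω/sin ω = cot ω = LHS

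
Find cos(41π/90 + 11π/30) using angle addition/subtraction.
cos(41π/90 + 11π/30) = cos 41π/90 cos 11π/30 - sin 41π/90 sin 11π/30 = -0.848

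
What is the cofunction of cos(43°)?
cos(43°) = sin(90° - 43°) = sin(47°)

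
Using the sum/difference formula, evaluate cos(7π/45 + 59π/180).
cos(7π/45 + 59π/180) = cos 7π/45 cos 59π/180 - sin 7π/45 sin 59π/180 = 0.05234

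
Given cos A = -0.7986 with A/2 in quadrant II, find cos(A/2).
cos(A/2) = ±√((1 + cos A)/2); negative since A/2 ∈ QII, so cos(A/2) = -0.3173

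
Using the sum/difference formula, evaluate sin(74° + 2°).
sin(74° + 2°) = sin 74° cos 2° + cos 74° sin 2° = 0.9703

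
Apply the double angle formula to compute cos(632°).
cos(632°) = cos²316° - sin²316° = 0.0349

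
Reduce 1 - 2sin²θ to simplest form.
1 - 2sin²θ = cos(2θ) (using Double angle)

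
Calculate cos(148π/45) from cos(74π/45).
cos(148π/45) = cos²74π/45 - sin²74π/45 = -0.6157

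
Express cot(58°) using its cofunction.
cot(58°) = tan(90° - 58°) = tan(32°)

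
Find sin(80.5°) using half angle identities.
sin(80.5°) = √((1 - cos 161°)/2) = 0.9863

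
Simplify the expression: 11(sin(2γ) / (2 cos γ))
11(sin(2γ) / (2 cos γ)) = 11(sin γ) (using Double angle)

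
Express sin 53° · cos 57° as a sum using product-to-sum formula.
sin 53° cos 57° = (1/2)[sin(53°+57°) + sin(53°-57°)]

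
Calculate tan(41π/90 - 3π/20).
tan(41π/90 - 3π/20) = (tan 41π/90 - tan 3π/20)/(1 + tan 41π/90 tan 3π/20) = 1.428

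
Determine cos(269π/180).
cos(269π/180) = -0.01745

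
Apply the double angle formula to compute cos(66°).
cos(66°) = cos²33° - sin²33° = 0.4067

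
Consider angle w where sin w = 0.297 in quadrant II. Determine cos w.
cos w = ±√(1 - sin²w) = -0.9549 (negative in QII)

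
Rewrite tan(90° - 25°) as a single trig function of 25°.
tan(90° - 25°) = cot(25°)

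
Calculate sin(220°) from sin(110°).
sin(220°) = 2 sin 110° cos 110° = -0.6428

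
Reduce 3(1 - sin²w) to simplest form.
3(1 - sin²w) = 3(cos²w) (using Pythagorean identity)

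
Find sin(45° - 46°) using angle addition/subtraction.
sin(45° - 46°) = sin 45° cos 46° - cos 45° sin 46° = -0.01745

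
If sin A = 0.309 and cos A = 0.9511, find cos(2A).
cos(2A) = cos²A - sin²A = 0.8091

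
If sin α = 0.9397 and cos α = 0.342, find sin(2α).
sin(2α) = 2 sin α cos α = 0.6428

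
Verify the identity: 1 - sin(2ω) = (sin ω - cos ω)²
RHS = sin²ω - 2 sin ω cos ω + cos²ω = (sin²ω + cos²ω) - 2 sin ω cos ω = 1 - sin(2ω) = LHS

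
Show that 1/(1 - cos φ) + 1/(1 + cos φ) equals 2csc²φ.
LHS = [(1 + cos φ) + (1 - cos φ)] / [(1 - cos φ)(1 + cos φ)] = 2/(1 - cos²φ) = 2/sin²φ = 2csc²φ = RHS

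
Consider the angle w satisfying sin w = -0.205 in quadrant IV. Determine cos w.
cos w = √(1 - sin²w) = 0.9788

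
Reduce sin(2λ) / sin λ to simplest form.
sin(2λ) / sin λ = 2 cos λ (using Double angle)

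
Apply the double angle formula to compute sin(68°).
sin(68°) = 2 sin 34° cos 34° = 0.9272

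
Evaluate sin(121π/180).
sin(121π/180) = 0.8572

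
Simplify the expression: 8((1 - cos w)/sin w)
8((1 - cos w)/sin w) = 8(tan(w/2)) (using Half angle)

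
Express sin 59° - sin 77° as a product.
sin 59° - sin 77° = 2 cos(68°) sin(-9°)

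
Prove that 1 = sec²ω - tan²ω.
RHS = 1/cos²ω - sin²ω/cos²ω = (1 - sin²ω)/cos²ω = cos²ω/cos²ω = 1 = LHS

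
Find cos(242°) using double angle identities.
cos(242°) = cos²121° - sin²121° = -0.4695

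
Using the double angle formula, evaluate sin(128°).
sin(128°) = 2 sin 64° cos 64° = 0.788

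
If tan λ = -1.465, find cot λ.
cot λ = 1/tan λ = -0.6826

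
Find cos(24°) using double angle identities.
cos(24°) = cos²12° - sin²12° = 0.9135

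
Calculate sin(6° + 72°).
sin(6° + 72°) = sin 6° cos 72° + cos 6° sin 72° = 0.9781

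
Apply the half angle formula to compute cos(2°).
cos(2°) = √((1 + cos 4°)/2) = 0.9994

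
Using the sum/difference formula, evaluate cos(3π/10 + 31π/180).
cos(3π/10 + 31π/180) = cos 3π/10 cos 31π/180 - sin 3π/10 sin 31π/180 = 0.08716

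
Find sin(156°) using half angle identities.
sin(156°) = √((1 - cos 312°)/2) = 0.4067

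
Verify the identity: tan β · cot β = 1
LHS = (sin β/cos β) · (cos β/sin β) = 1 = RHS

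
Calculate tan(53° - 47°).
tan(53° - 47°) = (tan 53° - tan 47°)/(1 + tan 53° tan 47°) = 0.1051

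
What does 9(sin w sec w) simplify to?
9(sin w sec w) = 9(tan w) (using Reciprocal + quotient)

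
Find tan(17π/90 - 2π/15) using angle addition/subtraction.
tan(17π/90 - 2π/15) = (tan 17π/90 - tan 2π/15)/(1 + tan 17π/90 tan 2π/15) = 0.1763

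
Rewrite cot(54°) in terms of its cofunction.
cot(54°) = tan(90° - 54°) = tan(36°)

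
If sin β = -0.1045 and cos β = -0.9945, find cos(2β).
cos(2β) = cos²β - sin²β = 0.9781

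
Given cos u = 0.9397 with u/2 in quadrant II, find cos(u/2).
cos(u/2) = ±√((1 + cos u)/2); negative since u/2 ∈ QII, so cos(u/2) = -0.9848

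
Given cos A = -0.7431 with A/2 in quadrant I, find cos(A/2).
cos(A/2) = ±√((1 + cos A)/2); positive since A/2 ∈ QI, so cos(A/2) = 0.3584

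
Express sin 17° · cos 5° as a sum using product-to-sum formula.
sin 17° cos 5° = (1/2)[sin(17°+5°) + sin(17°-5°)]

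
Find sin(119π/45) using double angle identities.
sin(119π/45) = 2 sin 119π/90 cos 119π/90 = 0.8988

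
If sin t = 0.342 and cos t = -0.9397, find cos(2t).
cos(2t) = cos²t - sin²t = 0.7661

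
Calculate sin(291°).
sin(291°) = -0.9336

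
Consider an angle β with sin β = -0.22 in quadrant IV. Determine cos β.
cos β = √(1 - sin²β) = 0.9755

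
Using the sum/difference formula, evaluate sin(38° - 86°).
sin(38° - 86°) = sin 38° cos 86° - cos 38° sin 86° = -0.7431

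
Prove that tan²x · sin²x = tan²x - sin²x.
RHS = sin²x/cos²x - sin²x = sin²x(1/cos²x - 1) = sin²x · (1 - cos²x)/cos²x = sin²x · sin²x/cos²x = sin²x · tan²x = LHS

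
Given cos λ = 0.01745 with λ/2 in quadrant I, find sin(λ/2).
sin(λ/2) = ±√((1 - cos λ)/2); positive since λ/2 ∈ QI, so sin(λ/2) = 0.7009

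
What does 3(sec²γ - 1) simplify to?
3(sec²γ - 1) = 3(tan²γ) (using Pythagorean identity)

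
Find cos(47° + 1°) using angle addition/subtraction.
cos(47° + 1°) = cos 47° cos 1° - sin 47° sin 1° = 0.6691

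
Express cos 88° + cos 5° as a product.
cos 88° + cos 5° = 2 cos(46.5°) cos(41.5°)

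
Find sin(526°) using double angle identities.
sin(526°) = 2 sin 263° cos 263° = 0.2419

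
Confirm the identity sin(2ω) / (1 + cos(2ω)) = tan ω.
LHS = 2 sin ω cos ω / (2cos²ω) = sin ω/cos ω = tan ω = RHS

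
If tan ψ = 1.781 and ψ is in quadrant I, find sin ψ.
sin ψ = 0.872 (using tan²ψ + 1 = sec²ψ)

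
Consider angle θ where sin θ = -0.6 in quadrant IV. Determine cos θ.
cos θ = √(1 - sin²θ) = 0.8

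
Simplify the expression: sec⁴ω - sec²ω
sec⁴ω - sec²ω = tan⁴ω + tan²ω (using Pythagorean)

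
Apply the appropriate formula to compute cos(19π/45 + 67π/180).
cos(19π/45 + 67π/180) = cos 19π/45 cos 67π/180 - sin 19π/45 sin 67π/180 = -0.7986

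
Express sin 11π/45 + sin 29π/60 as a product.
sin 11π/45 + sin 29π/60 = 2 sin(131π/360) cos(-43π/360)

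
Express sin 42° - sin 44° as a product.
sin 42° - sin 44° = 2 cos(43°) sin(-1°)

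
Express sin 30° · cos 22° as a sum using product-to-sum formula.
sin 30° cos 22° = (1/2)[sin(30°+22°) + sin(30°-22°)]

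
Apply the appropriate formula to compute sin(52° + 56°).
sin(52° + 56°) = sin 52° cos 56° + cos 52° sin 56° = 0.9511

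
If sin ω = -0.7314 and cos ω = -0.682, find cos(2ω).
cos(2ω) = cos²ω - sin²ω = -0.06982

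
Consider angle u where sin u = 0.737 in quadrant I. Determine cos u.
cos u = √(1 - sin²u) = 0.6759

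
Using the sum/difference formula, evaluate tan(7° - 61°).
tan(7° - 61°) = (tan 7° - tan 61°)/(1 + tan 7° tan 61°) = -1.376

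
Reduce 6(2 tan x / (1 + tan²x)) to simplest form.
6(2 tan x / (1 + tan²x)) = 6(sin(2x)) (using Double angle)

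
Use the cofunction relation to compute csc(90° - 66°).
csc(90° - 66°) = sec(66°) = 2.459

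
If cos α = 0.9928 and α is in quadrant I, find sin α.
sin α = 0.1198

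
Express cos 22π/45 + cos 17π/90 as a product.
cos 22π/45 + cos 17π/90 = 2 cos(61π/180) cos(3π/20)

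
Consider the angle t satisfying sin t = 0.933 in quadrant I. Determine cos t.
cos t = √(1 - sin²t) = 0.3599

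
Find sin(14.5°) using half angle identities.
sin(14.5°) = √((1 - cos 29°)/2) = 0.2504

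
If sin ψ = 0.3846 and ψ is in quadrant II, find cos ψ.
cos ψ = -0.9231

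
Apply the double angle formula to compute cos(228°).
cos(228°) = cos²114° - sin²114° = -0.6691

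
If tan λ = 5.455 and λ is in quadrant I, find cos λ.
cos λ = 0.1803 (using tan²λ + 1 = sec²λ)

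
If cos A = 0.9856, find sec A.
sec A = 1/cos A = 1.015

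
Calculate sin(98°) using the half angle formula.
sin(98°) = √((1 - cos 196°)/2) = 0.9903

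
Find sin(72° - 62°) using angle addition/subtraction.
sin(72° - 62°) = sin 72° cos 62° - cos 72° sin 62° = 0.1736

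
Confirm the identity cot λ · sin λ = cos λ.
LHS = (cos λ/sin λ) · sin λ = cos λ = RHS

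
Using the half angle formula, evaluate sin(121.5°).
sin(121.5°) = √((1 - cos 243°)/2) = 0.8526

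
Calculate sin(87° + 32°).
sin(87° + 32°) = sin 87° cos 32° + cos 87° sin 32° = 0.8746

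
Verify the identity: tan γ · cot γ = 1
LHS = (sin γ/cos γ) · (cos γ/sin γ) = 1 = RHS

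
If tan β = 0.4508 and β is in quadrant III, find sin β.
sin β = -0.411 (using tan²β + 1 = sec²β)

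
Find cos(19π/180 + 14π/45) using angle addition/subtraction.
cos(19π/180 + 14π/45) = cos 19π/180 cos 14π/45 - sin 19π/180 sin 14π/45 = (√6-√2)/4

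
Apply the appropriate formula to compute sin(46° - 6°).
sin(46° - 6°) = sin 46° cos 6° - cos 46° sin 6° = 0.6428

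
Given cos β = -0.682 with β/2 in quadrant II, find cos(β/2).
cos(β/2) = ±√((1 + cos β)/2); negative since β/2 ∈ QII, so cos(β/2) = -0.3987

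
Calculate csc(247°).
csc(247°) = -1.086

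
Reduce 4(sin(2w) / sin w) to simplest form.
4(sin(2w) / sin w) = 4(2 cos w) (using Double angle)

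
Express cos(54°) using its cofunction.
cos(54°) = sin(90° - 54°) = sin(36°)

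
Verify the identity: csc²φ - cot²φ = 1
LHS = 1/sin²φ - cos²φ/sin²φ = (1 - cos²φ)/sin²φ = sin²φ/sin²φ = 1 = RHS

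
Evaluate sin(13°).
sin(13°) = 0.225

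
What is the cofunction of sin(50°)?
sin(50°) = cos(90° - 50°) = cos(40°)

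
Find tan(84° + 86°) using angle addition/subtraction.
tan(84° + 86°) = (tan 84° + tan 86°)/(1 - tan 84° tan 86°) = -0.1763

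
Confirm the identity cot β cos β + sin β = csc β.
LHS = cos²β/sin β + sin β = (cos²β + sin²β)/sin β = 1/sin β = csc β = RHS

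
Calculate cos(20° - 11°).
cos(20° - 11°) = cos 20° cos 11° + sin 20° sin 11° = 0.9877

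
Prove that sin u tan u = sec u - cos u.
RHS = 1/cos u - cos u = (1 - cos²u)/cos u = sin²u/cos u = sin u · (sin u/cos u) = sin u tan u = LHS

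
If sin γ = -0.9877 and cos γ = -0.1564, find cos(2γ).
cos(2γ) = cos²γ - sin²γ = -0.9511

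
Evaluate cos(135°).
cos(135°) = -√2/2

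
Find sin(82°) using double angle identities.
sin(82°) = 2 sin 41° cos 41° = 0.9903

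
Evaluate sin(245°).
sin(245°) = -0.9063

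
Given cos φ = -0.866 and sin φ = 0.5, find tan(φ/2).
tan(φ/2) = sin φ / (1 + cos φ) = 3.731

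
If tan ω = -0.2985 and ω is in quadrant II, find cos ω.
cos ω = -0.9582 (using tan²ω + 1 = sec²ω)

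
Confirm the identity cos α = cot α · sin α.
RHS = (cos α/sin α) · sin α = cos α = LHS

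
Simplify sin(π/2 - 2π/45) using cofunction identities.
sin(π/2 - 2π/45) = cos(2π/45)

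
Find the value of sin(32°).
sin(32°) = 0.5299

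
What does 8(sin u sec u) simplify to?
8(sin u sec u) = 8(tan u) (using Reciprocal + quotient)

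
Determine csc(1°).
csc(1°) = 57.3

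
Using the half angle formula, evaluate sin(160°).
sin(160°) = √((1 - cos 320°)/2) = 0.342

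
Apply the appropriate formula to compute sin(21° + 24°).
sin(21° + 24°) = sin 21° cos 24° + cos 21° sin 24° = √2/2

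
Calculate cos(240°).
cos(240°) = -1/2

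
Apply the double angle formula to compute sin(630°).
sin(630°) = 2 sin 315° cos 315° = -1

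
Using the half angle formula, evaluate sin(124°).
sin(124°) = √((1 - cos 248°)/2) = 0.829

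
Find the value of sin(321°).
sin(321°) = -0.6293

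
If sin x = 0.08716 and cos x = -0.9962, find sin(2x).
sin(2x) = 2 sin x cos x = -0.1737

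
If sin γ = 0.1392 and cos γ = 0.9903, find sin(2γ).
sin(2γ) = 2 sin γ cos γ = 0.2757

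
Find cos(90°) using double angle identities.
cos(90°) = cos²45° - sin²45° = 0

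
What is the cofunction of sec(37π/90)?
sec(37π/90) = csc(π/2 - 37π/90) = csc(4π/45)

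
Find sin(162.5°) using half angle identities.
sin(162.5°) = √((1 - cos 325°)/2) = 0.3007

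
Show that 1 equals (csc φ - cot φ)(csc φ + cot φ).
RHS = csc²φ - cot²φ = (1 + cot²φ) - cot²φ = 1 = LHS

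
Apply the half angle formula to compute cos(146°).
cos(146°) = -√((1 + cos 292°)/2) = -0.829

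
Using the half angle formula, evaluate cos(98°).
cos(98°) = -√((1 + cos 196°)/2) = -0.1392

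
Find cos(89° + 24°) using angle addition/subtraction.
cos(89° + 24°) = cos 89° cos 24° - sin 89° sin 24° = -0.3907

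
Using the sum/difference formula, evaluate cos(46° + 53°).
cos(46° + 53°) = cos 46° cos 53° - sin 46° sin 53° = -0.1564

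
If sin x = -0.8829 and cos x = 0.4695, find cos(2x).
cos(2x) = cos²x - sin²x = -0.5591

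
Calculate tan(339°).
tan(339°) = -0.3839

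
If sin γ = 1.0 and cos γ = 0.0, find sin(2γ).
sin(2γ) = 2 sin γ cos γ = 0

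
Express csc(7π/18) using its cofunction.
csc(7π/18) = sec(π/2 - 7π/18) = sec(π/9)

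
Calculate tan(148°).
tan(148°) = -0.6249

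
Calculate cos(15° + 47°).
cos(15° + 47°) = cos 15° cos 47° - sin 15° sin 47° = 0.4695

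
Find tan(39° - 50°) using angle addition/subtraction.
tan(39° - 50°) = (tan 39° - tan 50°)/(1 + tan 39° tan 50°) = -0.1944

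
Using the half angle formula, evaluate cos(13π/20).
cos(13π/20) = -√((1 + cos 13π/10)/2) = -0.454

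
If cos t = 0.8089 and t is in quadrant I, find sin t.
sin t = 0.5879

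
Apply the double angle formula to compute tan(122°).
tan(122°) = 2 tan 61° / (1 - tan²61°) = -1.6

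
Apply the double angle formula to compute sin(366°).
sin(366°) = 2 sin 183° cos 183° = 0.1045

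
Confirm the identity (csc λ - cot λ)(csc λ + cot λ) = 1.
LHS = csc²λ - cot²λ = (1 + cot²λ) - cot²λ = 1 = RHS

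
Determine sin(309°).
sin(309°) = -0.7771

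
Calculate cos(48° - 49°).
cos(48° - 49°) = cos 48° cos 49° + sin 48° sin 49° = 0.9998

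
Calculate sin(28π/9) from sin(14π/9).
sin(28π/9) = 2 sin 14π/9 cos 14π/9 = -0.342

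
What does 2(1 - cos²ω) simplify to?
2(1 - cos²ω) = 2(sin²ω) (using Pythagorean identity)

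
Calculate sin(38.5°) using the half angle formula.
sin(38.5°) = √((1 - cos 77°)/2) = 0.6225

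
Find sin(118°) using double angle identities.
sin(118°) = 2 sin 59° cos 59° = 0.8829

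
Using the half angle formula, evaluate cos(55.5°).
cos(55.5°) = √((1 + cos 111°)/2) = 0.5664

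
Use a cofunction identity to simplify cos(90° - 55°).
cos(90° - 55°) = sin(55°)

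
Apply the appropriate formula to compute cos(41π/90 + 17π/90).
cos(41π/90 + 17π/90) = cos 41π/90 cos 17π/90 - sin 41π/90 sin 17π/90 = -0.4384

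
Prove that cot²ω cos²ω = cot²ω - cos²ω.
RHS = cos²ω/sin²ω - cos²ω = cos²ω(1/sin²ω - 1) = cos²ω · (1 - sin²ω)/sin²ω = cos²ω · cos²ω/sin²ω = cos²ω · cot²ω = LHS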